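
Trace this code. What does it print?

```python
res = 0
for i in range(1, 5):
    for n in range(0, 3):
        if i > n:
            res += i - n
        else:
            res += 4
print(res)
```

31

i=1,n=0: 1>0, res = 0+1 = 1
i=1,n=1: not 1>1, res = 1+4 = 5
i=1,n=2: not 1>2, res = 5+4 = 9
i=2,n=0: 2>0, res = 9+2 = 11
i=2,n=1: 2>1, res = 11+1 = 12
i=2,n=2: not 2>2, res = 12+4 = 16
i=3,n=0: 3>0, res = 16+3 = 19
i=3,n=1: 3>1, res = 19+2 = 21
i=3,n=2: 3>2, res = 21+1 = 22
i=4,n=0: 4>0, res = 22+4 = 26
i=4,n=1: 4>1, res = 26+3 = 29
i=4,n=2: 4>2, res = 29+2 = 31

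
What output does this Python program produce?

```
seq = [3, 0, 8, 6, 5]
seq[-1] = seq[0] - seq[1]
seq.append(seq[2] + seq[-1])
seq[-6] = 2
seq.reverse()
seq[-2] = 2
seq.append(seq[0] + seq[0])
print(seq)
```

seq[-1] = seq[0]-seq[1] = 3-0 = 3 → [3, 0, 8, 6, 3]
append seq[2]+seq[-1] = 8+3 = 11 → [3, 0, 8, 6, 3, 11]
seq[-6] = 2 → [2, 0, 8, 6, 3, 11]
reverse → [11, 3, 6, 8, 0, 2]
seq[-2] = 2 → [11, 3, 6, 8, 2, 2]
append seq[0]+seq[0] = 11+11 = 22 → [11, 3, 6, 8, 2, 2, 22]

[11, 3, 6, 8, 2, 2, 22]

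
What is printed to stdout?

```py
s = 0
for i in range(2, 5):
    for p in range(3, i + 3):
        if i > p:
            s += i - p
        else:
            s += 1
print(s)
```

i=2,p=3: not 2>3, s = 0+1 = 1
i=2,p=4: not 2>4, s = 1+1 = 2
i=3,p=3: not 3>3, s = 2+1 = 3
i=3,p=4: not 3>4, s = 3+1 = 4
i=3,p=5: not 3>5, s = 4+1 = 5
i=4,p=3: 4>3, s = 5+1 = 6
i=4,p=4: not 4>4, s = 6+1 = 7
i=4,p=5: not 4>5, s = 7+1 = 8
i=4,p=6: not 4>6, s = 8+1 = 9

9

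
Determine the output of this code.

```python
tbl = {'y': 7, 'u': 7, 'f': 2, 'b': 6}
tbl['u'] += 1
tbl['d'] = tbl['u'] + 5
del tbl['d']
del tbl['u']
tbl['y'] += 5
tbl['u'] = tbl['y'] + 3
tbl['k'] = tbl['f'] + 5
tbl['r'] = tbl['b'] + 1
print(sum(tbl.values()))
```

tbl['u'] = 7+1 = 8 → {'y': 7, 'u': 8, 'f': 2, 'b': 6}
tbl['d'] = tbl['u']+5 = 13 → {'y': 7, 'u': 8, 'f': 2, 'b': 6, 'd': 13}
del 'd' → {'y': 7, 'u': 8, 'f': 2, 'b': 6}
del 'u' → {'y': 7, 'f': 2, 'b': 6}
tbl['y'] = 7+5 = 12 → {'y': 12, 'f': 2, 'b': 6}
tbl['u'] = tbl['y']+3 = 15 → {'y': 12, 'f': 2, 'b': 6, 'u': 15}
tbl['k'] = tbl['f']+5 = 7 → {'y': 12, 'f': 2, 'b': 6, 'u': 15, 'k': 7}
tbl['r'] = tbl['b']+1 = 7 → {'y': 12, 'f': 2, 'b': 6, 'u': 15, 'k': 7, 'r': 7}
sum of values = 49

49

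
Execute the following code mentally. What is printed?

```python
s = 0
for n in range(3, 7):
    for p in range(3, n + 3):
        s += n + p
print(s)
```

174

n=3,p=3: s = 0+6 = 6
n=3,p=4: s = 6+7 = 13
n=3,p=5: s = 13+8 = 21
n=4,p=3: s = 21+7 = 28
n=4,p=4: s = 28+8 = 36
n=4,p=5: s = 36+9 = 45
n=4,p=6: s = 45+10 = 55
n=5,p=3: s = 55+8 = 63
n=5,p=4: s = 63+9 = 72
n=5,p=5: s = 72+10 = 82
n=5,p=6: s = 82+11 = 93
n=5,p=7: s = 93+12 = 105
n=6,p=3: s = 105+9 = 114
n=6,p=4: s = 114+10 = 124
n=6,p=5: s = 124+11 = 135
n=6,p=6: s = 135+12 = 147
n=6,p=7: s = 147+13 = 160
n=6,p=8: s = 160+14 = 174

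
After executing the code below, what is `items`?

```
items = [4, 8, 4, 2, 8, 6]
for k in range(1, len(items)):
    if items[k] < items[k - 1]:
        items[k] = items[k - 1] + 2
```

k=1: 8>=4, unchanged → [4, 8, 4, 2, 8, 6]
k=2: 4<8, items[2] = 8+2 = 10 → [4, 8, 10, 2, 8, 6]
k=3: 2<10, items[3] = 10+2 = 12 → [4, 8, 10, 12, 8, 6]
k=4: 8<12, items[4] = 12+2 = 14 → [4, 8, 10, 12, 14, 6]
k=5: 6<14, items[5] = 14+2 = 16 → [4, 8, 10, 12, 14, 16]

[4, 8, 10, 12, 14, 16]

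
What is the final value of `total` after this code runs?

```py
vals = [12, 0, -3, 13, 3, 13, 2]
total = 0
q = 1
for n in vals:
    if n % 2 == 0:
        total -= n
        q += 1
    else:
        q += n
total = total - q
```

-44

n=12: even, total = 0-12 = -12; q=2
n=0: even, total = (-12)-0 = -12; q=3
n=-3: not even; q=0
n=13: not even; q=13
n=3: not even; q=16
n=13: not even; q=29
n=2: even, total = (-12)-2 = -14; q=30
total-q = (-14)-30 = -44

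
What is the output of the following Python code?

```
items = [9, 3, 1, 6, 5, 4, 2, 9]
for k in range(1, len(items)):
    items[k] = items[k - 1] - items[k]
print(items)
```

k=1: items[1] = 9-3 = 6 → [9, 6, 1, 6, 5, 4, 2, 9]
k=2: items[2] = 6-1 = 5 → [9, 6, 5, 6, 5, 4, 2, 9]
k=3: items[3] = 5-6 = -1 → [9, 6, 5, -1, 5, 4, 2, 9]
k=4: items[4] = (-1)-5 = -6 → [9, 6, 5, -1, -6, 4, 2, 9]
k=5: items[5] = (-6)-4 = -10 → [9, 6, 5, -1, -6, -10, 2, 9]
k=6: items[6] = (-10)-2 = -12 → [9, 6, 5, -1, -6, -10, -12, 9]
k=7: items[7] = (-12)-9 = -21 → [9, 6, 5, -1, -6, -10, -12, -21]

[9, 6, 5, -1, -6, -10, -12, -21]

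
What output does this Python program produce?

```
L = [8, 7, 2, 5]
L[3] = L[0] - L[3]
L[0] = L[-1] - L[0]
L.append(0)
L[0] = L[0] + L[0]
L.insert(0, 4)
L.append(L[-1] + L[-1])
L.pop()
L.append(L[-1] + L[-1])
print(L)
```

[4, -10, 7, 2, 3, 0, 0]

L[3] = L[0]-L[3] = 8-5 = 3 → [8, 7, 2, 3]
L[0] = L[-1]-L[0] = 3-8 = -5 → [-5, 7, 2, 3]
append 0 → [-5, 7, 2, 3, 0]
L[0] = L[0]+L[0] = (-5)+(-5) = -10 → [-10, 7, 2, 3, 0]
insert 4 at 0 → [4, -10, 7, 2, 3, 0]
append L[-1]+L[-1] = 0+0 = 0 → [4, -10, 7, 2, 3, 0, 0]
pop() removes 0 → [4, -10, 7, 2, 3, 0]
append L[-1]+L[-1] = 0+0 = 0 → [4, -10, 7, 2, 3, 0, 0]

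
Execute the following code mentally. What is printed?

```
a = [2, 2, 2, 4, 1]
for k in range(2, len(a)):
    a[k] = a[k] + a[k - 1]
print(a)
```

k=2: a[2] = 2+2 = 4 → [2, 2, 4, 4, 1]
k=3: a[3] = 4+4 = 8 → [2, 2, 4, 8, 1]
k=4: a[4] = 1+8 = 9 → [2, 2, 4, 8, 9]

[2, 2, 4, 8, 9]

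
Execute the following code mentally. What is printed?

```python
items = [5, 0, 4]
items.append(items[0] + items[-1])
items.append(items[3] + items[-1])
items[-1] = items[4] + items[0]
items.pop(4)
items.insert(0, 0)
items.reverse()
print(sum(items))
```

18

append items[0]+items[-1] = 5+4 = 9 → [5, 0, 4, 9]
append items[3]+items[-1] = 9+9 = 18 → [5, 0, 4, 9, 18]
items[-1] = items[4]+items[0] = 18+5 = 23 → [5, 0, 4, 9, 23]
pop(4) removes 23 → [5, 0, 4, 9]
insert 0 at 0 → [0, 5, 0, 4, 9]
reverse → [9, 4, 0, 5, 0]
sum = 18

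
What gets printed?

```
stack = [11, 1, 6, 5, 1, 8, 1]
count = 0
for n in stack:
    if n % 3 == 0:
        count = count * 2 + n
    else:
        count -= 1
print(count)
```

-2

n=11: not %3==0, count = 0-1 = -1
n=1: not %3==0, count = (-1)-1 = -2
n=6: %3==0, count = (-2)*2+6 = 2
n=5: not %3==0, count = 2-1 = 1
n=1: not %3==0, count = 1-1 = 0
n=8: not %3==0, count = 0-1 = -1
n=1: not %3==0, count = (-1)-1 = -2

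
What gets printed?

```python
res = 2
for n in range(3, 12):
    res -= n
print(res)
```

-61

n=3: res = 2-3 = -1
n=4: res = (-1)-4 = -5
n=5: res = (-5)-5 = -10
n=6: res = (-10)-6 = -16
n=7: res = (-16)-7 = -23
n=8: res = (-23)-8 = -31
n=9: res = (-31)-9 = -40
n=10: res = (-40)-10 = -50
n=11: res = (-50)-11 = -61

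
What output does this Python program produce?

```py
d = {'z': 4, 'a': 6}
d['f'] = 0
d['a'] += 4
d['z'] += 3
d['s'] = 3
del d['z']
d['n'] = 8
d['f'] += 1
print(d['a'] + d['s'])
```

13

d['f'] = 0 → {'z': 4, 'a': 6, 'f': 0}
d['a'] = 6+4 = 10 → {'z': 4, 'a': 10, 'f': 0}
d['z'] = 4+3 = 7 → {'z': 7, 'a': 10, 'f': 0}
d['s'] = 3 → {'z': 7, 'a': 10, 'f': 0, 's': 3}
del 'z' → {'a': 10, 'f': 0, 's': 3}
d['n'] = 8 → {'a': 10, 'f': 0, 's': 3, 'n': 8}
d['f'] = 0+1 = 1 → {'a': 10, 'f': 1, 's': 3, 'n': 8}
d['a']+d['s'] = 10+3 = 13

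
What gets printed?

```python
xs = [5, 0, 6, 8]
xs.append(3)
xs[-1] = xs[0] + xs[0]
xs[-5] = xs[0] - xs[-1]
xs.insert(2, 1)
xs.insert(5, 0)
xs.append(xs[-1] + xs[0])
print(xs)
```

append 3 → [5, 0, 6, 8, 3]
xs[-1] = xs[0]+xs[0] = 5+5 = 10 → [5, 0, 6, 8, 10]
xs[-5] = xs[0]-xs[-1] = 5-10 = -5 → [-5, 0, 6, 8, 10]
insert 1 at 2 → [-5, 0, 1, 6, 8, 10]
insert 0 at 5 → [-5, 0, 1, 6, 8, 0, 10]
append xs[-1]+xs[0] = 10+(-5) = 5 → [-5, 0, 1, 6, 8, 0, 10, 5]

[-5, 0, 1, 6, 8, 0, 10, 5]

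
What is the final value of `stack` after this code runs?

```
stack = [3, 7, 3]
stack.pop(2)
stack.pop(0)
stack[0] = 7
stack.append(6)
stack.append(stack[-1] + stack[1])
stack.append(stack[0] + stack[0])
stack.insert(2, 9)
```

pop(2) removes 3 → [3, 7]
pop(0) removes 3 → [7]
stack[0] = 7 → [7]
append 6 → [7, 6]
append stack[-1]+stack[1] = 6+6 = 12 → [7, 6, 12]
append stack[0]+stack[0] = 7+7 = 14 → [7, 6, 12, 14]
insert 9 at 2 → [7, 6, 9, 12, 14]

[7, 6, 9, 12, 14]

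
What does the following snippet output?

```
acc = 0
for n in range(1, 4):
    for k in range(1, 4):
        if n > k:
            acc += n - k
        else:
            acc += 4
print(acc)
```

n=1,k=1: not 1>1, acc = 0+4 = 4
n=1,k=2: not 1>2, acc = 4+4 = 8
n=1,k=3: not 1>3, acc = 8+4 = 12
n=2,k=1: 2>1, acc = 12+1 = 13
n=2,k=2: not 2>2, acc = 13+4 = 17
n=2,k=3: not 2>3, acc = 17+4 = 21
n=3,k=1: 3>1, acc = 21+2 = 23
n=3,k=2: 3>2, acc = 23+1 = 24
n=3,k=3: not 3>3, acc = 24+4 = 28

28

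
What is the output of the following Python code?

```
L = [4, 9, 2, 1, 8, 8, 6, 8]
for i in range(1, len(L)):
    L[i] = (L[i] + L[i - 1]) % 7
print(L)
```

[4, 6, 1, 2, 3, 4, 3, 4]

i=1: L[1] = (9+4)%7 = 6 → [4, 6, 2, 1, 8, 8, 6, 8]
i=2: L[2] = (2+6)%7 = 1 → [4, 6, 1, 1, 8, 8, 6, 8]
i=3: L[3] = (1+1)%7 = 2 → [4, 6, 1, 2, 8, 8, 6, 8]
i=4: L[4] = (8+2)%7 = 3 → [4, 6, 1, 2, 3, 8, 6, 8]
i=5: L[5] = (8+3)%7 = 4 → [4, 6, 1, 2, 3, 4, 6, 8]
i=6: L[6] = (6+4)%7 = 3 → [4, 6, 1, 2, 3, 4, 3, 8]
i=7: L[7] = (8+3)%7 = 4 → [4, 6, 1, 2, 3, 4, 3, 4]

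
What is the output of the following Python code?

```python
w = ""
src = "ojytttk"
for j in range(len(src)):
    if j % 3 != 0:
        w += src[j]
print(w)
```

jytt

j=0: skip
j=1: add 'j' → 'j'
j=2: add 'y' → 'jy'
j=3: skip
j=4: add 't' → 'jyt'
j=5: add 't' → 'jytt'
j=6: skip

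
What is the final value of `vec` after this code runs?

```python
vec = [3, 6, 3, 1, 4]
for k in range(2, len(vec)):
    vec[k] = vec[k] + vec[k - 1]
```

k=2: vec[2] = 3+6 = 9 → [3, 6, 9, 1, 4]
k=3: vec[3] = 1+9 = 10 → [3, 6, 9, 10, 4]
k=4: vec[4] = 4+10 = 14 → [3, 6, 9, 10, 14]

[3, 6, 9, 10, 14]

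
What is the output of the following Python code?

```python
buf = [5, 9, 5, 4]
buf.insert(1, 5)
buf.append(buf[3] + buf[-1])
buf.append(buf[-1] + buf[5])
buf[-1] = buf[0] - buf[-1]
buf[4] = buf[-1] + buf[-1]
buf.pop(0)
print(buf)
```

[5, 9, 5, -26, 9, -13]

insert 5 at 1 → [5, 5, 9, 5, 4]
append buf[3]+buf[-1] = 5+4 = 9 → [5, 5, 9, 5, 4, 9]
append buf[-1]+buf[5] = 9+9 = 18 → [5, 5, 9, 5, 4, 9, 18]
buf[-1] = buf[0]-buf[-1] = 5-18 = -13 → [5, 5, 9, 5, 4, 9, -13]
buf[4] = buf[-1]+buf[-1] = (-13)+(-13) = -26 → [5, 5, 9, 5, -26, 9, -13]
pop(0) removes 5 → [5, 9, 5, -26, 9, -13]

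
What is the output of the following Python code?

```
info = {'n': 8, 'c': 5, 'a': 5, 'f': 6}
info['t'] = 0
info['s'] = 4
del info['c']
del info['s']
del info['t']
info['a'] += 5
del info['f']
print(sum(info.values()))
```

info['t'] = 0 → {'n': 8, 'c': 5, 'a': 5, 'f': 6, 't': 0}
info['s'] = 4 → {'n': 8, 'c': 5, 'a': 5, 'f': 6, 't': 0, 's': 4}
del 'c' → {'n': 8, 'a': 5, 'f': 6, 't': 0, 's': 4}
del 's' → {'n': 8, 'a': 5, 'f': 6, 't': 0}
del 't' → {'n': 8, 'a': 5, 'f': 6}
info['a'] = 5+5 = 10 → {'n': 8, 'a': 10, 'f': 6}
del 'f' → {'n': 8, 'a': 10}
sum of values = 18

18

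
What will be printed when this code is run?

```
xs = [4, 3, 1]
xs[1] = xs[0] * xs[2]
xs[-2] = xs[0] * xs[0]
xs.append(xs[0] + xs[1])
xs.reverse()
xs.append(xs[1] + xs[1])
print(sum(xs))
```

43

xs[1] = xs[0]*xs[2] = 4*1 = 4 → [4, 4, 1]
xs[-2] = xs[0]*xs[0] = 4*4 = 16 → [4, 16, 1]
append xs[0]+xs[1] = 4+16 = 20 → [4, 16, 1, 20]
reverse → [20, 1, 16, 4]
append xs[1]+xs[1] = 1+1 = 2 → [20, 1, 16, 4, 2]
sum = 43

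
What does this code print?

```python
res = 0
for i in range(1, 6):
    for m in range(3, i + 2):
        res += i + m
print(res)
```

80

i=2,m=3: res = 0+5 = 5
i=3,m=3: res = 5+6 = 11
i=3,m=4: res = 11+7 = 18
i=4,m=3: res = 18+7 = 25
i=4,m=4: res = 25+8 = 33
i=4,m=5: res = 33+9 = 42
i=5,m=3: res = 42+8 = 50
i=5,m=4: res = 50+9 = 59
i=5,m=5: res = 59+10 = 69
i=5,m=6: res = 69+11 = 80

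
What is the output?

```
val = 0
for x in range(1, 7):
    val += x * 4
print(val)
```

x=1: val = 0+1*4 = 4
x=2: val = 4+2*4 = 12
x=3: val = 12+3*4 = 24
x=4: val = 24+4*4 = 40
x=5: val = 40+5*4 = 60
x=6: val = 60+6*4 = 84

84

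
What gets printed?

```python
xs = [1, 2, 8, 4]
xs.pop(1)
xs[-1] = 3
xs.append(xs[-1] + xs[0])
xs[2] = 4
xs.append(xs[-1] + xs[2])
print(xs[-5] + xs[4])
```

9

pop(1) removes 2 → [1, 8, 4]
xs[-1] = 3 → [1, 8, 3]
append xs[-1]+xs[0] = 3+1 = 4 → [1, 8, 3, 4]
xs[2] = 4 → [1, 8, 4, 4]
append xs[-1]+xs[2] = 4+4 = 8 → [1, 8, 4, 4, 8]
xs[-5]+xs[4] = 1+8 = 9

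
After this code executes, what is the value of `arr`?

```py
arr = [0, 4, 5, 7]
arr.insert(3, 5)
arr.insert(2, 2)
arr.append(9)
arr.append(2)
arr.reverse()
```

insert 5 at 3 → [0, 4, 5, 5, 7]
insert 2 at 2 → [0, 4, 2, 5, 5, 7]
append 9 → [0, 4, 2, 5, 5, 7, 9]
append 2 → [0, 4, 2, 5, 5, 7, 9, 2]
reverse → [2, 9, 7, 5, 5, 2, 4, 0]

[2, 9, 7, 5, 5, 2, 4, 0]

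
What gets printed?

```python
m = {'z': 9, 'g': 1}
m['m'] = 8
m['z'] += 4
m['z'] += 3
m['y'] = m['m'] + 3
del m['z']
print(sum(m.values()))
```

20

m['m'] = 8 → {'z': 9, 'g': 1, 'm': 8}
m['z'] = 9+4 = 13 → {'z': 13, 'g': 1, 'm': 8}
m['z'] = 13+3 = 16 → {'z': 16, 'g': 1, 'm': 8}
m['y'] = m['m']+3 = 11 → {'z': 16, 'g': 1, 'm': 8, 'y': 11}
del 'z' → {'g': 1, 'm': 8, 'y': 11}
sum of values = 20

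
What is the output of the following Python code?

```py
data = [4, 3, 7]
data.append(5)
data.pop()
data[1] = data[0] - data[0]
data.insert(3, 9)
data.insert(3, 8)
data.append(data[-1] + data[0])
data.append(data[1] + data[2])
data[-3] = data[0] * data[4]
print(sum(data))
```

75

append 5 → [4, 3, 7, 5]
pop() removes 5 → [4, 3, 7]
data[1] = data[0]-data[0] = 4-4 = 0 → [4, 0, 7]
insert 9 at 3 → [4, 0, 7, 9]
insert 8 at 3 → [4, 0, 7, 8, 9]
append data[-1]+data[0] = 9+4 = 13 → [4, 0, 7, 8, 9, 13]
append data[1]+data[2] = 0+7 = 7 → [4, 0, 7, 8, 9, 13, 7]
data[-3] = data[0]*data[4] = 4*9 = 36 → [4, 0, 7, 8, 36, 13, 7]
sum = 75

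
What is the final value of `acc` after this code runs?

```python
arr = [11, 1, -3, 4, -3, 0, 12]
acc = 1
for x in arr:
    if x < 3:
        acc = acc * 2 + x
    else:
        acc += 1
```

27

x=11: not <3, acc = 1+1 = 2
x=1: <3, acc = 2*2+1 = 5
x=-3: <3, acc = 5*2+(-3) = 7
x=4: not <3, acc = 7+1 = 8
x=-3: <3, acc = 8*2+(-3) = 13
x=0: <3, acc = 13*2+0 = 26
x=12: not <3, acc = 26+1 = 27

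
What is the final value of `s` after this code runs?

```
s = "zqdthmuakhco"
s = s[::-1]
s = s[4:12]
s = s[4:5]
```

reverse → 'ochkaumhtdqz'
slice [4:12] → 'aumhtdqz'
slice [4:5] → 't'

't'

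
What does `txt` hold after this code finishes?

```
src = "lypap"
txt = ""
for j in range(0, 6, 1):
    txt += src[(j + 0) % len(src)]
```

j=0: add src[0]='l' → 'l'
j=1: add src[1]='y' → 'ly'
j=2: add src[2]='p' → 'lyp'
j=3: add src[3]='a' → 'lypa'
j=4: add src[4]='p' → 'lypap'
j=5: add src[0]='l' → 'lypapl'

'lypapl'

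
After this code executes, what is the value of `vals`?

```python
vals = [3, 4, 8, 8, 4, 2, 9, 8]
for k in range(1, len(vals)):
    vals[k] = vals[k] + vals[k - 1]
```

[3, 7, 15, 23, 27, 29, 38, 46]

k=1: vals[1] = 4+3 = 7 → [3, 7, 8, 8, 4, 2, 9, 8]
k=2: vals[2] = 8+7 = 15 → [3, 7, 15, 8, 4, 2, 9, 8]
k=3: vals[3] = 8+15 = 23 → [3, 7, 15, 23, 4, 2, 9, 8]
k=4: vals[4] = 4+23 = 27 → [3, 7, 15, 23, 27, 2, 9, 8]
k=5: vals[5] = 2+27 = 29 → [3, 7, 15, 23, 27, 29, 9, 8]
k=6: vals[6] = 9+29 = 38 → [3, 7, 15, 23, 27, 29, 38, 8]
k=7: vals[7] = 8+38 = 46 → [3, 7, 15, 23, 27, 29, 38, 46]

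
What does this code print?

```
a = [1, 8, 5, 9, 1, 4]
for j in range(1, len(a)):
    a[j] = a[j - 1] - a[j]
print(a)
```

[1, -7, -12, -21, -22, -26]

j=1: a[1] = 1-8 = -7 → [1, -7, 5, 9, 1, 4]
j=2: a[2] = (-7)-5 = -12 → [1, -7, -12, 9, 1, 4]
j=3: a[3] = (-12)-9 = -21 → [1, -7, -12, -21, 1, 4]
j=4: a[4] = (-21)-1 = -22 → [1, -7, -12, -21, -22, 4]
j=5: a[5] = (-22)-4 = -26 → [1, -7, -12, -21, -22, -26]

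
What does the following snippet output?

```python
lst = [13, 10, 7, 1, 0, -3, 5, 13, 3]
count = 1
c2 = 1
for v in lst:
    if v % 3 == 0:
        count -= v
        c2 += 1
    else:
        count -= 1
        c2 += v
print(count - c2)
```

v=13: not %3==0, count = 1-1 = 0; c2=14
v=10: not %3==0, count = 0-1 = -1; c2=24
v=7: not %3==0, count = (-1)-1 = -2; c2=31
v=1: not %3==0, count = (-2)-1 = -3; c2=32
v=0: %3==0, count = (-3)-0 = -3; c2=33
v=-3: %3==0, count = (-3)-(-3) = 0; c2=34
v=5: not %3==0, count = 0-1 = -1; c2=39
v=13: not %3==0, count = (-1)-1 = -2; c2=52
v=3: %3==0, count = (-2)-3 = -5; c2=53
count-c2 = (-5)-53 = -58

-58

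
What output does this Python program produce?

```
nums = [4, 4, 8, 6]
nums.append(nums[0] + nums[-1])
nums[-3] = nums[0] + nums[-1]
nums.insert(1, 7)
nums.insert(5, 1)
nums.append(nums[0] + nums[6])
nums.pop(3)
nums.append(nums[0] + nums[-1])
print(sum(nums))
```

append nums[0]+nums[-1] = 4+6 = 10 → [4, 4, 8, 6, 10]
nums[-3] = nums[0]+nums[-1] = 4+10 = 14 → [4, 4, 14, 6, 10]
insert 7 at 1 → [4, 7, 4, 14, 6, 10]
insert 1 at 5 → [4, 7, 4, 14, 6, 1, 10]
append nums[0]+nums[6] = 4+10 = 14 → [4, 7, 4, 14, 6, 1, 10, 14]
pop(3) removes 14 → [4, 7, 4, 6, 1, 10, 14]
append nums[0]+nums[-1] = 4+14 = 18 → [4, 7, 4, 6, 1, 10, 14, 18]
sum = 64

64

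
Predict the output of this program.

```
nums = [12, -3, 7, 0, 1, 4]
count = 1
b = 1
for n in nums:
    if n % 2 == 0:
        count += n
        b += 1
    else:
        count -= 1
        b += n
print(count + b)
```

23

n=12: even, count = 1+12 = 13; b=2
n=-3: not even, count = 13-1 = 12; b=-1
n=7: not even, count = 12-1 = 11; b=6
n=0: even, count = 11+0 = 11; b=7
n=1: not even, count = 11-1 = 10; b=8
n=4: even, count = 10+4 = 14; b=9
count+b = 14+9 = 23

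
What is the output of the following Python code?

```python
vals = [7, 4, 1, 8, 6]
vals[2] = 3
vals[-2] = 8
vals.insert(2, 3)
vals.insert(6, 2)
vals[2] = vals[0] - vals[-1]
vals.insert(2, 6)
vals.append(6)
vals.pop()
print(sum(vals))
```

vals[2] = 3 → [7, 4, 3, 8, 6]
vals[-2] = 8 → [7, 4, 3, 8, 6]
insert 3 at 2 → [7, 4, 3, 3, 8, 6]
insert 2 at 6 → [7, 4, 3, 3, 8, 6, 2]
vals[2] = vals[0]-vals[-1] = 7-2 = 5 → [7, 4, 5, 3, 8, 6, 2]
insert 6 at 2 → [7, 4, 6, 5, 3, 8, 6, 2]
append 6 → [7, 4, 6, 5, 3, 8, 6, 2, 6]
pop() removes 6 → [7, 4, 6, 5, 3, 8, 6, 2]
sum = 41

41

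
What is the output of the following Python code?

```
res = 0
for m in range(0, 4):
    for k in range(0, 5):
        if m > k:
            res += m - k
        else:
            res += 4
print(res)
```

m=0,k=0: not 0>0, res = 0+4 = 4
m=0,k=1: not 0>1, res = 4+4 = 8
m=0,k=2: not 0>2, res = 8+4 = 12
m=0,k=3: not 0>3, res = 12+4 = 16
m=0,k=4: not 0>4, res = 16+4 = 20
m=1,k=0: 1>0, res = 20+1 = 21
m=1,k=1: not 1>1, res = 21+4 = 25
m=1,k=2: not 1>2, res = 25+4 = 29
m=1,k=3: not 1>3, res = 29+4 = 33
m=1,k=4: not 1>4, res = 33+4 = 37
m=2,k=0: 2>0, res = 37+2 = 39
m=2,k=1: 2>1, res = 39+1 = 40
m=2,k=2: not 2>2, res = 40+4 = 44
m=2,k=3: not 2>3, res = 44+4 = 48
m=2,k=4: not 2>4, res = 48+4 = 52
m=3,k=0: 3>0, res = 52+3 = 55
m=3,k=1: 3>1, res = 55+2 = 57
m=3,k=2: 3>2, res = 57+1 = 58
m=3,k=3: not 3>3, res = 58+4 = 62
m=3,k=4: not 3>4, res = 62+4 = 66

66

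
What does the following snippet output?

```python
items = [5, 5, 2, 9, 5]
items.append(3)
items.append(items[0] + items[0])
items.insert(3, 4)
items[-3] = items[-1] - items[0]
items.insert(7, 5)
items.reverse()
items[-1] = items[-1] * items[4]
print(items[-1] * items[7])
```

append 3 → [5, 5, 2, 9, 5, 3]
append items[0]+items[0] = 5+5 = 10 → [5, 5, 2, 9, 5, 3, 10]
insert 4 at 3 → [5, 5, 2, 4, 9, 5, 3, 10]
items[-3] = items[-1]-items[0] = 10-5 = 5 → [5, 5, 2, 4, 9, 5, 3, 10]
insert 5 at 7 → [5, 5, 2, 4, 9, 5, 3, 5, 10]
reverse → [10, 5, 3, 5, 9, 4, 2, 5, 5]
items[-1] = items[-1]*items[4] = 5*9 = 45 → [10, 5, 3, 5, 9, 4, 2, 5, 45]
items[-1]*items[7] = 45*5 = 225

225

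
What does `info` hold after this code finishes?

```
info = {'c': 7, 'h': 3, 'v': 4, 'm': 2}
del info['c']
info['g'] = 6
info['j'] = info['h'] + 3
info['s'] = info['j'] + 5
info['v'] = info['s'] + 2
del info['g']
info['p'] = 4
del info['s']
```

{'h': 3, 'v': 13, 'm': 2, 'j': 6, 'p': 4}

del 'c' → {'h': 3, 'v': 4, 'm': 2}
info['g'] = 6 → {'h': 3, 'v': 4, 'm': 2, 'g': 6}
info['j'] = info['h']+3 = 6 → {'h': 3, 'v': 4, 'm': 2, 'g': 6, 'j': 6}
info['s'] = info['j']+5 = 11 → {'h': 3, 'v': 4, 'm': 2, 'g': 6, 'j': 6, 's': 11}
info['v'] = info['s']+2 = 13 → {'h': 3, 'v': 13, 'm': 2, 'g': 6, 'j': 6, 's': 11}
del 'g' → {'h': 3, 'v': 13, 'm': 2, 'j': 6, 's': 11}
info['p'] = 4 → {'h': 3, 'v': 13, 'm': 2, 'j': 6, 's': 11, 'p': 4}
del 's' → {'h': 3, 'v': 13, 'm': 2, 'j': 6, 'p': 4}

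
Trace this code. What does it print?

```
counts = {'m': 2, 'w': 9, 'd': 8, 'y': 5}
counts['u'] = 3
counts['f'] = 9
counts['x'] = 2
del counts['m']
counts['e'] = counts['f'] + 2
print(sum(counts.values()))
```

47

counts['u'] = 3 → {'m': 2, 'w': 9, 'd': 8, 'y': 5, 'u': 3}
counts['f'] = 9 → {'m': 2, 'w': 9, 'd': 8, 'y': 5, 'u': 3, 'f': 9}
counts['x'] = 2 → {'m': 2, 'w': 9, 'd': 8, 'y': 5, 'u': 3, 'f': 9, 'x': 2}
del 'm' → {'w': 9, 'd': 8, 'y': 5, 'u': 3, 'f': 9, 'x': 2}
counts['e'] = counts['f']+2 = 11 → {'w': 9, 'd': 8, 'y': 5, 'u': 3, 'f': 9, 'x': 2, 'e': 11}
sum of values = 47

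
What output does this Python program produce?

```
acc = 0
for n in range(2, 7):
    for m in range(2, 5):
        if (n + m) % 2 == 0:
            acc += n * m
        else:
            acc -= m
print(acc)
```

75

n=2,m=2: even sum, acc = 0+4 = 4
n=2,m=3: odd sum, acc = 4-3 = 1
n=2,m=4: even sum, acc = 1+8 = 9
n=3,m=2: odd sum, acc = 9-2 = 7
n=3,m=3: even sum, acc = 7+9 = 16
n=3,m=4: odd sum, acc = 16-4 = 12
n=4,m=2: even sum, acc = 12+8 = 20
n=4,m=3: odd sum, acc = 20-3 = 17
n=4,m=4: even sum, acc = 17+16 = 33
n=5,m=2: odd sum, acc = 33-2 = 31
n=5,m=3: even sum, acc = 31+15 = 46
n=5,m=4: odd sum, acc = 46-4 = 42
n=6,m=2: even sum, acc = 42+12 = 54
n=6,m=3: odd sum, acc = 54-3 = 51
n=6,m=4: even sum, acc = 51+24 = 75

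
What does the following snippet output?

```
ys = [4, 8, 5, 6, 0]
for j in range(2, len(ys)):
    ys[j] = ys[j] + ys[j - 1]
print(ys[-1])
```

j=2: ys[2] = 5+8 = 13 → [4, 8, 13, 6, 0]
j=3: ys[3] = 6+13 = 19 → [4, 8, 13, 19, 0]
j=4: ys[4] = 0+19 = 19 → [4, 8, 13, 19, 19]

19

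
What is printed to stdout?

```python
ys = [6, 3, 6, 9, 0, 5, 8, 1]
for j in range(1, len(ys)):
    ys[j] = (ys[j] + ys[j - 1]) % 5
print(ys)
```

j=1: ys[1] = (3+6)%5 = 4 → [6, 4, 6, 9, 0, 5, 8, 1]
j=2: ys[2] = (6+4)%5 = 0 → [6, 4, 0, 9, 0, 5, 8, 1]
j=3: ys[3] = (9+0)%5 = 4 → [6, 4, 0, 4, 0, 5, 8, 1]
j=4: ys[4] = (0+4)%5 = 4 → [6, 4, 0, 4, 4, 5, 8, 1]
j=5: ys[5] = (5+4)%5 = 4 → [6, 4, 0, 4, 4, 4, 8, 1]
j=6: ys[6] = (8+4)%5 = 2 → [6, 4, 0, 4, 4, 4, 2, 1]
j=7: ys[7] = (1+2)%5 = 3 → [6, 4, 0, 4, 4, 4, 2, 3]

[6, 4, 0, 4, 4, 4, 2, 3]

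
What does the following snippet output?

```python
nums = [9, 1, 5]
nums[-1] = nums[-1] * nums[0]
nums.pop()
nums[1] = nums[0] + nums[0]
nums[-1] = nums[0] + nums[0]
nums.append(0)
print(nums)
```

[9, 18, 0]

nums[-1] = nums[-1]*nums[0] = 5*9 = 45 → [9, 1, 45]
pop() removes 45 → [9, 1]
nums[1] = nums[0]+nums[0] = 9+9 = 18 → [9, 18]
nums[-1] = nums[0]+nums[0] = 9+9 = 18 → [9, 18]
append 0 → [9, 18, 0]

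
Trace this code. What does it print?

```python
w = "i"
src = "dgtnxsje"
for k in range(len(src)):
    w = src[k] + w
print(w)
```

ejsxntgdi

k=0: prepend 'd' → 'di'
k=1: prepend 'g' → 'gdi'
k=2: prepend 't' → 'tgdi'
k=3: prepend 'n' → 'ntgdi'
k=4: prepend 'x' → 'xntgdi'
k=5: prepend 's' → 'sxntgdi'
k=6: prepend 'j' → 'jsxntgdi'
k=7: prepend 'e' → 'ejsxntgdi'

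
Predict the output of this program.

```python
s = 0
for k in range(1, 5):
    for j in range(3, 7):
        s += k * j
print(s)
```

k=1,j=3: s = 0+3 = 3
k=1,j=4: s = 3+4 = 7
k=1,j=5: s = 7+5 = 12
k=1,j=6: s = 12+6 = 18
k=2,j=3: s = 18+6 = 24
k=2,j=4: s = 24+8 = 32
k=2,j=5: s = 32+10 = 42
k=2,j=6: s = 42+12 = 54
k=3,j=3: s = 54+9 = 63
k=3,j=4: s = 63+12 = 75
k=3,j=5: s = 75+15 = 90
k=3,j=6: s = 90+18 = 108
k=4,j=3: s = 108+12 = 120
k=4,j=4: s = 120+16 = 136
k=4,j=5: s = 136+20 = 156
k=4,j=6: s = 156+24 = 180

180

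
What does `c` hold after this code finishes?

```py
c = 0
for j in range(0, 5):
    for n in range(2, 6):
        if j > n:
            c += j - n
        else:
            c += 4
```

j=0,n=2: not 0>2, c = 0+4 = 4
j=0,n=3: not 0>3, c = 4+4 = 8
j=0,n=4: not 0>4, c = 8+4 = 12
j=0,n=5: not 0>5, c = 12+4 = 16
j=1,n=2: not 1>2, c = 16+4 = 20
j=1,n=3: not 1>3, c = 20+4 = 24
j=1,n=4: not 1>4, c = 24+4 = 28
j=1,n=5: not 1>5, c = 28+4 = 32
j=2,n=2: not 2>2, c = 32+4 = 36
j=2,n=3: not 2>3, c = 36+4 = 40
j=2,n=4: not 2>4, c = 40+4 = 44
j=2,n=5: not 2>5, c = 44+4 = 48
j=3,n=2: 3>2, c = 48+1 = 49
j=3,n=3: not 3>3, c = 49+4 = 53
j=3,n=4: not 3>4, c = 53+4 = 57
j=3,n=5: not 3>5, c = 57+4 = 61
j=4,n=2: 4>2, c = 61+2 = 63
j=4,n=3: 4>3, c = 63+1 = 64
j=4,n=4: not 4>4, c = 64+4 = 68
j=4,n=5: not 4>5, c = 68+4 = 72

72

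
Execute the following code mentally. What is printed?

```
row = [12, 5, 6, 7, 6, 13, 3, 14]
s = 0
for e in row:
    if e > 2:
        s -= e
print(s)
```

e=12: >2, s = 0-12 = -12
e=5: >2, s = (-12)-5 = -17
e=6: >2, s = (-17)-6 = -23
e=7: >2, s = (-23)-7 = -30
e=6: >2, s = (-30)-6 = -36
e=13: >2, s = (-36)-13 = -49
e=3: >2, s = (-49)-3 = -52
e=14: >2, s = (-52)-14 = -66

-66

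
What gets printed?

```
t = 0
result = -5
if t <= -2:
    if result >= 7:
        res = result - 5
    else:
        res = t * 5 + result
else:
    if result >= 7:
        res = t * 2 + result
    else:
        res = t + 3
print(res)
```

3

t=0, result=-5
t <= -2 is False; result >= 7 is False
→ res = t + 3 = 3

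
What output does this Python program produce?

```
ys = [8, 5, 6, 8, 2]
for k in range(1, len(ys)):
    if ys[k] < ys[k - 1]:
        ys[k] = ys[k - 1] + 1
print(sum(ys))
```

50

k=1: 5<8, ys[1] = 8+1 = 9 → [8, 9, 6, 8, 2]
k=2: 6<9, ys[2] = 9+1 = 10 → [8, 9, 10, 8, 2]
k=3: 8<10, ys[3] = 10+1 = 11 → [8, 9, 10, 11, 2]
k=4: 2<11, ys[4] = 11+1 = 12 → [8, 9, 10, 11, 12]
sum = 50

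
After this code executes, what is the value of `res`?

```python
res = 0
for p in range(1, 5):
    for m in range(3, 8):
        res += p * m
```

250

p=1,m=3: res = 0+3 = 3
p=1,m=4: res = 3+4 = 7
p=1,m=5: res = 7+5 = 12
p=1,m=6: res = 12+6 = 18
p=1,m=7: res = 18+7 = 25
p=2,m=3: res = 25+6 = 31
p=2,m=4: res = 31+8 = 39
p=2,m=5: res = 39+10 = 49
p=2,m=6: res = 49+12 = 61
p=2,m=7: res = 61+14 = 75
p=3,m=3: res = 75+9 = 84
p=3,m=4: res = 84+12 = 96
p=3,m=5: res = 96+15 = 111
p=3,m=6: res = 111+18 = 129
p=3,m=7: res = 129+21 = 150
p=4,m=3: res = 150+12 = 162
p=4,m=4: res = 162+16 = 178
p=4,m=5: res = 178+20 = 198
p=4,m=6: res = 198+24 = 222
p=4,m=7: res = 222+28 = 250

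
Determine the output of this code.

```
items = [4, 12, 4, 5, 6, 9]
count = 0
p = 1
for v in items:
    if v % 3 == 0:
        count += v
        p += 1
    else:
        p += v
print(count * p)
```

459

v=4: not %3==0; p=5
v=12: %3==0, count = 0+12 = 12; p=6
v=4: not %3==0; p=10
v=5: not %3==0; p=15
v=6: %3==0, count = 12+6 = 18; p=16
v=9: %3==0, count = 18+9 = 27; p=17
count*p = 27*17 = 459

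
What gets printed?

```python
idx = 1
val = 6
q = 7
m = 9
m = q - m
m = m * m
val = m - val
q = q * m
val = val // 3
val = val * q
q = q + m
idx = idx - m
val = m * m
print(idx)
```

m = 7-9 = -2
m = (-2)*(-2) = 4
val = 4-6 = -2
q = 7*4 = 28
val = (-2)//3 = -1
val = (-1)*28 = -28
q = 28+4 = 32
idx = 1-4 = -3
val = 4*4 = 16

-3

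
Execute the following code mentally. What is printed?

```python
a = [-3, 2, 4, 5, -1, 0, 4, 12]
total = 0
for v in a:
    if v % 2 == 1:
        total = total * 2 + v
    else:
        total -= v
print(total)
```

v=-3: odd, total = 0*2+(-3) = -3
v=2: not odd, total = (-3)-2 = -5
v=4: not odd, total = (-5)-4 = -9
v=5: odd, total = (-9)*2+5 = -13
v=-1: odd, total = (-13)*2+(-1) = -27
v=0: not odd, total = (-27)-0 = -27
v=4: not odd, total = (-27)-4 = -31
v=12: not odd, total = (-31)-12 = -43

-43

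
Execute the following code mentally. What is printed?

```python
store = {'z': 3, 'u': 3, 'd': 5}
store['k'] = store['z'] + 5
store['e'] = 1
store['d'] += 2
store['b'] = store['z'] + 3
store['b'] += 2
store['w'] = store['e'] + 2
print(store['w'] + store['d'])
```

10

store['k'] = store['z']+5 = 8 → {'z': 3, 'u': 3, 'd': 5, 'k': 8}
store['e'] = 1 → {'z': 3, 'u': 3, 'd': 5, 'k': 8, 'e': 1}
store['d'] = 5+2 = 7 → {'z': 3, 'u': 3, 'd': 7, 'k': 8, 'e': 1}
store['b'] = store['z']+3 = 6 → {'z': 3, 'u': 3, 'd': 7, 'k': 8, 'e': 1, 'b': 6}
store['b'] = 6+2 = 8 → {'z': 3, 'u': 3, 'd': 7, 'k': 8, 'e': 1, 'b': 8}
store['w'] = store['e']+2 = 3 → {'z': 3, 'u': 3, 'd': 7, 'k': 8, 'e': 1, 'b': 8, 'w': 3}
store['w']+store['d'] = 3+7 = 10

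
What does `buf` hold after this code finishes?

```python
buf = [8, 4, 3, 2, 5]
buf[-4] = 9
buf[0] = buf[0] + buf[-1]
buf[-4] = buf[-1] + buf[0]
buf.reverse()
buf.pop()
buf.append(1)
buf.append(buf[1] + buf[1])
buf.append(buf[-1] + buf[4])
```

buf[-4] = 9 → [8, 9, 3, 2, 5]
buf[0] = buf[0]+buf[-1] = 8+5 = 13 → [13, 9, 3, 2, 5]
buf[-4] = buf[-1]+buf[0] = 5+13 = 18 → [13, 18, 3, 2, 5]
reverse → [5, 2, 3, 18, 13]
pop() removes 13 → [5, 2, 3, 18]
append 1 → [5, 2, 3, 18, 1]
append buf[1]+buf[1] = 2+2 = 4 → [5, 2, 3, 18, 1, 4]
append buf[-1]+buf[4] = 4+1 = 5 → [5, 2, 3, 18, 1, 4, 5]

[5, 2, 3, 18, 1, 4, 5]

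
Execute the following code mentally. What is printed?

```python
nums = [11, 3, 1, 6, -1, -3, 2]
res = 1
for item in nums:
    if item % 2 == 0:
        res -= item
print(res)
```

item=11: not even
item=3: not even
item=1: not even
item=6: even, res = 1-6 = -5
item=-1: not even
item=-3: not even
item=2: even, res = (-5)-2 = -7

-7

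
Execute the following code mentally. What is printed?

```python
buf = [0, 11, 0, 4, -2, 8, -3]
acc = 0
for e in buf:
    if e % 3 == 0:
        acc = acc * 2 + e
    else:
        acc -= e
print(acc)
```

e=0: %3==0, acc = 0*2+0 = 0
e=11: not %3==0, acc = 0-11 = -11
e=0: %3==0, acc = (-11)*2+0 = -22
e=4: not %3==0, acc = (-22)-4 = -26
e=-2: not %3==0, acc = (-26)-(-2) = -24
e=8: not %3==0, acc = (-24)-8 = -32
e=-3: %3==0, acc = (-32)*2+(-3) = -67

-67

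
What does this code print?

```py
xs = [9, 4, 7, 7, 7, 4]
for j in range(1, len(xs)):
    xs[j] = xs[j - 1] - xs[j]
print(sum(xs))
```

-33

j=1: xs[1] = 9-4 = 5 → [9, 5, 7, 7, 7, 4]
j=2: xs[2] = 5-7 = -2 → [9, 5, -2, 7, 7, 4]
j=3: xs[3] = (-2)-7 = -9 → [9, 5, -2, -9, 7, 4]
j=4: xs[4] = (-9)-7 = -16 → [9, 5, -2, -9, -16, 4]
j=5: xs[5] = (-16)-4 = -20 → [9, 5, -2, -9, -16, -20]
sum = -33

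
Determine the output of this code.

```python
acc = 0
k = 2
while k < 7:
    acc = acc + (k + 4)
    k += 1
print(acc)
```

k=2: acc = 0+6 = 6
k=3: acc = 6+7 = 13
k=4: acc = 13+8 = 21
k=5: acc = 21+9 = 30
k=6: acc = 30+10 = 40

40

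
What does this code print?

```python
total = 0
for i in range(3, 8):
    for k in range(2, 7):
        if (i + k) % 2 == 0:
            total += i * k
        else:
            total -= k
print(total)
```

i=3,k=2: odd sum, total = 0-2 = -2
i=3,k=3: even sum, total = (-2)+9 = 7
i=3,k=4: odd sum, total = 7-4 = 3
i=3,k=5: even sum, total = 3+15 = 18
i=3,k=6: odd sum, total = 18-6 = 12
i=4,k=2: even sum, total = 12+8 = 20
i=4,k=3: odd sum, total = 20-3 = 17
i=4,k=4: even sum, total = 17+16 = 33
i=4,k=5: odd sum, total = 33-5 = 28
i=4,k=6: even sum, total = 28+24 = 52
i=5,k=2: odd sum, total = 52-2 = 50
i=5,k=3: even sum, total = 50+15 = 65
i=5,k=4: odd sum, total = 65-4 = 61
i=5,k=5: even sum, total = 61+25 = 86
i=5,k=6: odd sum, total = 86-6 = 80
i=6,k=2: even sum, total = 80+12 = 92
i=6,k=3: odd sum, total = 92-3 = 89
i=6,k=4: even sum, total = 89+24 = 113
i=6,k=5: odd sum, total = 113-5 = 108
i=6,k=6: even sum, total = 108+36 = 144
i=7,k=2: odd sum, total = 144-2 = 142
i=7,k=3: even sum, total = 142+21 = 163
i=7,k=4: odd sum, total = 163-4 = 159
i=7,k=5: even sum, total = 159+35 = 194
i=7,k=6: odd sum, total = 194-6 = 188

188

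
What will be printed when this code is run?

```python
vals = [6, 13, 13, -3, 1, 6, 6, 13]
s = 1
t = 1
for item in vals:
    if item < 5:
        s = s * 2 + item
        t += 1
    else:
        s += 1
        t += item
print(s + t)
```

item=6: not <5, s = 1+1 = 2; t=7
item=13: not <5, s = 2+1 = 3; t=20
item=13: not <5, s = 3+1 = 4; t=33
item=-3: <5, s = 4*2+(-3) = 5; t=34
item=1: <5, s = 5*2+1 = 11; t=35
item=6: not <5, s = 11+1 = 12; t=41
item=6: not <5, s = 12+1 = 13; t=47
item=13: not <5, s = 13+1 = 14; t=60
s+t = 14+60 = 74

74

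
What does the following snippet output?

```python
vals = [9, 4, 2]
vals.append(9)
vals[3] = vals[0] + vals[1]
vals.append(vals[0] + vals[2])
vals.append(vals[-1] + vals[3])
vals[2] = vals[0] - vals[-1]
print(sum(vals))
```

46

append 9 → [9, 4, 2, 9]
vals[3] = vals[0]+vals[1] = 9+4 = 13 → [9, 4, 2, 13]
append vals[0]+vals[2] = 9+2 = 11 → [9, 4, 2, 13, 11]
append vals[-1]+vals[3] = 11+13 = 24 → [9, 4, 2, 13, 11, 24]
vals[2] = vals[0]-vals[-1] = 9-24 = -15 → [9, 4, -15, 13, 11, 24]
sum = 46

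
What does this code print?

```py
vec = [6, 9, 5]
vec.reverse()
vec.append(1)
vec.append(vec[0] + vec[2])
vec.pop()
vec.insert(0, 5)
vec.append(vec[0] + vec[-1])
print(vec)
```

[5, 5, 9, 6, 1, 6]

reverse → [5, 9, 6]
append 1 → [5, 9, 6, 1]
append vec[0]+vec[2] = 5+6 = 11 → [5, 9, 6, 1, 11]
pop() removes 11 → [5, 9, 6, 1]
insert 5 at 0 → [5, 5, 9, 6, 1]
append vec[0]+vec[-1] = 5+1 = 6 → [5, 5, 9, 6, 1, 6]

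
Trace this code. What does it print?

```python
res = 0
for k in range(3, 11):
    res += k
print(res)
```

k=3: res = 0+3 = 3
k=4: res = 3+4 = 7
k=5: res = 7+5 = 12
k=6: res = 12+6 = 18
k=7: res = 18+7 = 25
k=8: res = 25+8 = 33
k=9: res = 33+9 = 42
k=10: res = 42+10 = 52

52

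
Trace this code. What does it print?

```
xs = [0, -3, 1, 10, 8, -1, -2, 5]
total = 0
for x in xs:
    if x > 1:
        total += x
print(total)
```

23

x=0: not >1
x=-3: not >1
x=1: not >1
x=10: >1, total = 0+10 = 10
x=8: >1, total = 10+8 = 18
x=-1: not >1
x=-2: not >1
x=5: >1, total = 18+5 = 23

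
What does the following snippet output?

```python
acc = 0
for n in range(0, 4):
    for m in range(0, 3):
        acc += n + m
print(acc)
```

30

n=0,m=0: acc = 0+0 = 0
n=0,m=1: acc = 0+1 = 1
n=0,m=2: acc = 1+2 = 3
n=1,m=0: acc = 3+1 = 4
n=1,m=1: acc = 4+2 = 6
n=1,m=2: acc = 6+3 = 9
n=2,m=0: acc = 9+2 = 11
n=2,m=1: acc = 11+3 = 14
n=2,m=2: acc = 14+4 = 18
n=3,m=0: acc = 18+3 = 21
n=3,m=1: acc = 21+4 = 25
n=3,m=2: acc = 25+5 = 30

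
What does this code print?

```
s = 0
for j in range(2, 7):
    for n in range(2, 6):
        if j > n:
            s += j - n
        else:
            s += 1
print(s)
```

30

j=2,n=2: not 2>2, s = 0+1 = 1
j=2,n=3: not 2>3, s = 1+1 = 2
j=2,n=4: not 2>4, s = 2+1 = 3
j=2,n=5: not 2>5, s = 3+1 = 4
j=3,n=2: 3>2, s = 4+1 = 5
j=3,n=3: not 3>3, s = 5+1 = 6
j=3,n=4: not 3>4, s = 6+1 = 7
j=3,n=5: not 3>5, s = 7+1 = 8
j=4,n=2: 4>2, s = 8+2 = 10
j=4,n=3: 4>3, s = 10+1 = 11
j=4,n=4: not 4>4, s = 11+1 = 12
j=4,n=5: not 4>5, s = 12+1 = 13
j=5,n=2: 5>2, s = 13+3 = 16
j=5,n=3: 5>3, s = 16+2 = 18
j=5,n=4: 5>4, s = 18+1 = 19
j=5,n=5: not 5>5, s = 19+1 = 20
j=6,n=2: 6>2, s = 20+4 = 24
j=6,n=3: 6>3, s = 24+3 = 27
j=6,n=4: 6>4, s = 27+2 = 29
j=6,n=5: 6>5, s = 29+1 = 30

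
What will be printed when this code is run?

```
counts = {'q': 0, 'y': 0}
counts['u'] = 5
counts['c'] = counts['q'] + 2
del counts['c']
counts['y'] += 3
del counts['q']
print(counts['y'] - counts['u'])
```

counts['u'] = 5 → {'q': 0, 'y': 0, 'u': 5}
counts['c'] = counts['q']+2 = 2 → {'q': 0, 'y': 0, 'u': 5, 'c': 2}
del 'c' → {'q': 0, 'y': 0, 'u': 5}
counts['y'] = 0+3 = 3 → {'q': 0, 'y': 3, 'u': 5}
del 'q' → {'y': 3, 'u': 5}
counts['y']-counts['u'] = 3-5 = -2

-2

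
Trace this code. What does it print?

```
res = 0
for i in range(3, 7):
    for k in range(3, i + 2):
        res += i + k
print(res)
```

130

i=3,k=3: res = 0+6 = 6
i=3,k=4: res = 6+7 = 13
i=4,k=3: res = 13+7 = 20
i=4,k=4: res = 20+8 = 28
i=4,k=5: res = 28+9 = 37
i=5,k=3: res = 37+8 = 45
i=5,k=4: res = 45+9 = 54
i=5,k=5: res = 54+10 = 64
i=5,k=6: res = 64+11 = 75
i=6,k=3: res = 75+9 = 84
i=6,k=4: res = 84+10 = 94
i=6,k=5: res = 94+11 = 105
i=6,k=6: res = 105+12 = 117
i=6,k=7: res = 117+13 = 130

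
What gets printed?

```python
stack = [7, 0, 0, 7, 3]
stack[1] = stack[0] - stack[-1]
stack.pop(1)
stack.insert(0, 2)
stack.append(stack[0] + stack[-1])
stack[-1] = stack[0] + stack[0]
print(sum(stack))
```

23

stack[1] = stack[0]-stack[-1] = 7-3 = 4 → [7, 4, 0, 7, 3]
pop(1) removes 4 → [7, 0, 7, 3]
insert 2 at 0 → [2, 7, 0, 7, 3]
append stack[0]+stack[-1] = 2+3 = 5 → [2, 7, 0, 7, 3, 5]
stack[-1] = stack[0]+stack[0] = 2+2 = 4 → [2, 7, 0, 7, 3, 4]
sum = 23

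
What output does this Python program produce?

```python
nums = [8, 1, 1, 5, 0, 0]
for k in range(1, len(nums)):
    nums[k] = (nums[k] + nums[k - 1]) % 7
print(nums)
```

[8, 2, 3, 1, 1, 1]

k=1: nums[1] = (1+8)%7 = 2 → [8, 2, 1, 5, 0, 0]
k=2: nums[2] = (1+2)%7 = 3 → [8, 2, 3, 5, 0, 0]
k=3: nums[3] = (5+3)%7 = 1 → [8, 2, 3, 1, 0, 0]
k=4: nums[4] = (0+1)%7 = 1 → [8, 2, 3, 1, 1, 0]
k=5: nums[5] = (0+1)%7 = 1 → [8, 2, 3, 1, 1, 1]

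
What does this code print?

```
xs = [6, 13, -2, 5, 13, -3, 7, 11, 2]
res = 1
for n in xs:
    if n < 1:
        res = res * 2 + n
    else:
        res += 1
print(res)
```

n=6: not <1, res = 1+1 = 2
n=13: not <1, res = 2+1 = 3
n=-2: <1, res = 3*2+(-2) = 4
n=5: not <1, res = 4+1 = 5
n=13: not <1, res = 5+1 = 6
n=-3: <1, res = 6*2+(-3) = 9
n=7: not <1, res = 9+1 = 10
n=11: not <1, res = 10+1 = 11
n=2: not <1, res = 11+1 = 12

12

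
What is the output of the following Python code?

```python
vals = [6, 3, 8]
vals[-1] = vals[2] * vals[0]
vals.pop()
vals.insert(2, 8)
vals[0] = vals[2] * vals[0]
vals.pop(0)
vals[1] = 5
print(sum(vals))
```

8

vals[-1] = vals[2]*vals[0] = 8*6 = 48 → [6, 3, 48]
pop() removes 48 → [6, 3]
insert 8 at 2 → [6, 3, 8]
vals[0] = vals[2]*vals[0] = 8*6 = 48 → [48, 3, 8]
pop(0) removes 48 → [3, 8]
vals[1] = 5 → [3, 5]
sum = 8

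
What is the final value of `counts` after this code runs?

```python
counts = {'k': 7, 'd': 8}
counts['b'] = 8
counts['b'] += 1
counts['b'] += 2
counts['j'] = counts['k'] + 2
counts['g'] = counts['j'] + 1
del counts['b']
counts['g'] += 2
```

{'k': 7, 'd': 8, 'j': 9, 'g': 12}

counts['b'] = 8 → {'k': 7, 'd': 8, 'b': 8}
counts['b'] = 8+1 = 9 → {'k': 7, 'd': 8, 'b': 9}
counts['b'] = 9+2 = 11 → {'k': 7, 'd': 8, 'b': 11}
counts['j'] = counts['k']+2 = 9 → {'k': 7, 'd': 8, 'b': 11, 'j': 9}
counts['g'] = counts['j']+1 = 10 → {'k': 7, 'd': 8, 'b': 11, 'j': 9, 'g': 10}
del 'b' → {'k': 7, 'd': 8, 'j': 9, 'g': 10}
counts['g'] = 10+2 = 12 → {'k': 7, 'd': 8, 'j': 9, 'g': 12}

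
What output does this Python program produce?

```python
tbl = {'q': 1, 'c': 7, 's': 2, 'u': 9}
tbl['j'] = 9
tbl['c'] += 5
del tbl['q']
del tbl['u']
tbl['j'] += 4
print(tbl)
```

tbl['j'] = 9 → {'q': 1, 'c': 7, 's': 2, 'u': 9, 'j': 9}
tbl['c'] = 7+5 = 12 → {'q': 1, 'c': 12, 's': 2, 'u': 9, 'j': 9}
del 'q' → {'c': 12, 's': 2, 'u': 9, 'j': 9}
del 'u' → {'c': 12, 's': 2, 'j': 9}
tbl['j'] = 9+4 = 13 → {'c': 12, 's': 2, 'j': 13}

{'c': 12, 's': 2, 'j': 13}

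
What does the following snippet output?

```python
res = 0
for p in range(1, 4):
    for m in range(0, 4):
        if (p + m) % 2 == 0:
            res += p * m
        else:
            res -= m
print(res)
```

12

p=1,m=0: odd sum, res = 0-0 = 0
p=1,m=1: even sum, res = 0+1 = 1
p=1,m=2: odd sum, res = 1-2 = -1
p=1,m=3: even sum, res = (-1)+3 = 2
p=2,m=0: even sum, res = 2+0 = 2
p=2,m=1: odd sum, res = 2-1 = 1
p=2,m=2: even sum, res = 1+4 = 5
p=2,m=3: odd sum, res = 5-3 = 2
p=3,m=0: odd sum, res = 2-0 = 2
p=3,m=1: even sum, res = 2+3 = 5
p=3,m=2: odd sum, res = 5-2 = 3
p=3,m=3: even sum, res = 3+9 = 12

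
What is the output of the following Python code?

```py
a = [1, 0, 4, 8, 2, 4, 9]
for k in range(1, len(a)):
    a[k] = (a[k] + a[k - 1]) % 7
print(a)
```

k=1: a[1] = (0+1)%7 = 1 → [1, 1, 4, 8, 2, 4, 9]
k=2: a[2] = (4+1)%7 = 5 → [1, 1, 5, 8, 2, 4, 9]
k=3: a[3] = (8+5)%7 = 6 → [1, 1, 5, 6, 2, 4, 9]
k=4: a[4] = (2+6)%7 = 1 → [1, 1, 5, 6, 1, 4, 9]
k=5: a[5] = (4+1)%7 = 5 → [1, 1, 5, 6, 1, 5, 9]
k=6: a[6] = (9+5)%7 = 0 → [1, 1, 5, 6, 1, 5, 0]

[1, 1, 5, 6, 1, 5, 0]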